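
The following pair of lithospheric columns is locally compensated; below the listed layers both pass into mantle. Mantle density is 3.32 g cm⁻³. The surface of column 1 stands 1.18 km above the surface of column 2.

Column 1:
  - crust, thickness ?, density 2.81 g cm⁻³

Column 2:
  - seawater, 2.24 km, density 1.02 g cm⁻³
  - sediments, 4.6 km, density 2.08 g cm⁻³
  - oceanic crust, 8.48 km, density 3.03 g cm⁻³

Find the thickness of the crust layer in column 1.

Take the compensation level at the base of the deeper column (depth z_c below the surface of column 1) and equate Σ ρ_i t_i down to z_c; mantle fills any gap and the z_c terms cancel.
Column 1: x×2.81 + (z_c − 0 − x)×3.32
Column 2: 1.18×0 + 2.24×1.02 + 4.6×2.08 + 8.48×3.03 + (z_c − 1.18 − 15.32)×3.32
The z_c×3.32 term appears on both sides and cancels. Collect the known terms of each column as K = Σ(ρt)_known − 3.32 × (depth of known layers): K_1 = 0 − 3.32×0 = 0; K_2 = 37.5472 − 3.32×(1.18 + 15.32) = −17.2328.
Balance: K_1 − x×(3.32 − 2.81) = K_2, so x = (K_1 − K_2)/(3.32 − 2.81) = 17.2328/0.51 = 33.8 km.

33.8 km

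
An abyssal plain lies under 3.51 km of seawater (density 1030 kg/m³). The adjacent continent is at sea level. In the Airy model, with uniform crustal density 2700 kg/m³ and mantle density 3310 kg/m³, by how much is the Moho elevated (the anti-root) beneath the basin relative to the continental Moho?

For local isostatic compensation: replacing crust with seawater at the top is compensated by replacing crust with mantle at the base: d (ρ_c − ρ_w) = a (ρ_m − ρ_c).
a = d (ρ_c − ρ_w)/(ρ_m − ρ_c) = 3.51 km × 1670/610 = 9.61 km.

9.61 km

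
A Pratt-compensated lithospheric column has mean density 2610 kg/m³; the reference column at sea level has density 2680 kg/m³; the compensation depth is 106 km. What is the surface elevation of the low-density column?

2.84 km

ρ_ref D = ρ (D + h) → h = D (ρ_ref − ρ)/ρ.
h = 106 km × (2680 − 2610)/2610 = 2.84 km.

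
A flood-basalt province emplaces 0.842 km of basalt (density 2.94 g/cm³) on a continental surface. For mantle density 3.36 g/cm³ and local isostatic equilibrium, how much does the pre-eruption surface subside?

0.737 km

Subaerial loading: s = t ρ_load / ρ_m.
s = 0.842 km × 2.94/3.36 = 0.737 km.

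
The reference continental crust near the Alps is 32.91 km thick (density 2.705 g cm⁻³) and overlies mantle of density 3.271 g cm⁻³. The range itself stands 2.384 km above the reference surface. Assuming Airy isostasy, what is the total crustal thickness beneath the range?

Root depth r = h ρ_c / (ρ_m − ρ_c) = 2.384 km × 2.705 / 0.566 = 11.39 km.
Total thickness = T + h + r = 32.91 km + 2.384 km + 11.39 km = 46.7 km.

46.7 km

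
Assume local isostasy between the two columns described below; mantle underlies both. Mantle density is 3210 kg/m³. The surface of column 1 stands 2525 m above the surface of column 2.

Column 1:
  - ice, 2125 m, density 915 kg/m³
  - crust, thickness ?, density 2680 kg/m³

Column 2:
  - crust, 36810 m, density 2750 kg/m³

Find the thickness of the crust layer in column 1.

38000 m

Take the compensation level at the base of the deeper column (depth z_c below the surface of column 1) and equate Σ ρ_i t_i down to z_c; mantle fills any gap and the z_c terms cancel.
Column 1: 2125×915 + x×2680 + (z_c − 2125 − x)×3210
Column 2: 2525×0 + 36810×2750 + (z_c − 2525 − 36810)×3210
The z_c×3210 term appears on both sides and cancels. Collect the known terms of each column as K = Σ(ρt)_known − 3210 × (depth of known layers): K_1 = 1944375 − 3210×2125 = −4876875; K_2 = 101227500 − 3210×(2525 + 36810) = −25037850.
Balance: K_1 − x×(3210 − 2680) = K_2, so x = (K_1 − K_2)/(3210 − 2680) = 20161000/530 = 38000 m.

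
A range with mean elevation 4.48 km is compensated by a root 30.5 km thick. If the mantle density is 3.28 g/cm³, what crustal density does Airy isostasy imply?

2.86 g/cm³

ρ_c h = (ρ_m − ρ_c) r → ρ_c (h + r) = ρ_m r → ρ_c = ρ_m r / (h + r).
ρ_c = 3.28 × 30.5 km / (4.48 km + 30.5 km) = 2.86 g/cm³.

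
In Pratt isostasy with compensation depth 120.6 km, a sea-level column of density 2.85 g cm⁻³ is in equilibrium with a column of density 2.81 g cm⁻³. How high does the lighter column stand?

1.72 km

ρ_ref D = ρ (D + h) → h = D (ρ_ref − ρ)/ρ.
h = 120.6 km × (2.85 − 2.81)/2.81 = 1.72 km.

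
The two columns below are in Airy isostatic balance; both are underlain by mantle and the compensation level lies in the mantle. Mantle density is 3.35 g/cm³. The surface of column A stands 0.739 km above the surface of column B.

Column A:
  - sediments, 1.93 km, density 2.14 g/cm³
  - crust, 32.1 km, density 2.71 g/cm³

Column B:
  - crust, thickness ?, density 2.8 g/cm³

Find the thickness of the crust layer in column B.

Take the compensation level at the base of the deeper column (depth z_c below the surface of column A) and equate Σ ρ_i t_i down to z_c; mantle fills any gap and the z_c terms cancel.
Column A: 1.93×2.14 + 32.1×2.71 + (z_c − 34.03)×3.35
Column B: 0.739×0 + x×2.8 + (z_c − 0.739 − 0 − x)×3.35
The z_c×3.35 term appears on both sides and cancels. Collect the known terms of each column as K = Σ(ρt)_known − 3.35 × (depth of known layers): K_A = 91.1212 − 3.35×34.03 = −22.8793; K_B = 0 − 3.35×(0.739 + 0) = −2.47565.
Balance: K_A = K_B − x×(3.35 − 2.8), so x = (K_B − K_A)/(3.35 − 2.8) = 20.4036/0.55 = 37.1 km.

37.1 km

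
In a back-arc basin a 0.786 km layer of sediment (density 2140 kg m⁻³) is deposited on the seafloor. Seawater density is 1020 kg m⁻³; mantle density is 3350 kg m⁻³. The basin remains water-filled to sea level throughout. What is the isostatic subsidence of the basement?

0.378 km

Submarine loading: the sediment displaces seawater, and the subsidence is in turn flooded, so s (ρ_m − ρ_w) = t (ρ_sed − ρ_w).
s = 0.786 km × (2140 − 1020) / (3350 − 1020) = 0.378 km.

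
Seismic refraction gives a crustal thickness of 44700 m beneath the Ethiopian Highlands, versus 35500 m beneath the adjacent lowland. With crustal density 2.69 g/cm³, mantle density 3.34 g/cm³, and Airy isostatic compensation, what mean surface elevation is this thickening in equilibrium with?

Excess crust Δ = 44700 m − 35500 m = 9200 m, split between elevation h and root r with h + r = Δ.
Airy balance ρ_c h = (ρ_m − ρ_c) r gives r = h ρ_c/(ρ_m − ρ_c), so h (1 + ρ_c/(ρ_m − ρ_c)) = Δ, i.e. h = Δ (ρ_m − ρ_c)/ρ_m.
h = 9200 m × 0.65/3.34 = 1790 m.

1790 m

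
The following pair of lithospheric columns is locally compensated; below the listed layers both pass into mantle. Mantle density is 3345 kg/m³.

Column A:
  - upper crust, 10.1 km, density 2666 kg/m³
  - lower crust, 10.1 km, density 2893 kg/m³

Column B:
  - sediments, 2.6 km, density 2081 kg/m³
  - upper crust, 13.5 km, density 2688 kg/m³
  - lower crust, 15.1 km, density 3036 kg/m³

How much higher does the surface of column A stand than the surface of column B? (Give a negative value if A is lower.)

−1.61 km

For any compensation level in the mantle, the mantle terms cancel and isostasy reduces to e = (Σt_A − Σt_B) − (Σ(ρt)_A − Σ(ρt)_B) / ρ_m.
Σt_A = 20.2 km; Σt_B = 31.2 km; Σ(ρt)_A = 56145.9; Σ(ρt)_B = 87542.2 (in km·kg/m³).
e = (20.2 − 31.2) − (56145.9 − 87542.2) / 3345 = −1.61 km.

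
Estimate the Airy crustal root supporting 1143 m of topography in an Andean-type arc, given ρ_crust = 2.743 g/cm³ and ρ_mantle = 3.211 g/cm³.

6700 m

For local isostatic compensation: the weight of the topography is balanced by the buoyancy of the root, ρ_c h = (ρ_m − ρ_c) r.
r = h · ρ_c / (ρ_m − ρ_c) = 1143 m × 2.743 / (3.211 − 2.743) = 6700 m.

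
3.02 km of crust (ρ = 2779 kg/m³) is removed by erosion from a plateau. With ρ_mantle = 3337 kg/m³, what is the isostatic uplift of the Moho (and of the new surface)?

Unloading: uplift u = e ρ_c/ρ_m = 3.02 km × 2779/3337 = 2.52 km.

2.52 km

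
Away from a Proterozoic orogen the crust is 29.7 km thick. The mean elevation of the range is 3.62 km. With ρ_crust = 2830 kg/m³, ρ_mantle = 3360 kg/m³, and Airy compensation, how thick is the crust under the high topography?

Root depth r = h ρ_c / (ρ_m − ρ_c) = 3.62 km × 2830 / 530 = 19.33 km.
Total thickness = T + h + r = 29.7 km + 3.62 km + 19.33 km = 52.6 km.

52.6 km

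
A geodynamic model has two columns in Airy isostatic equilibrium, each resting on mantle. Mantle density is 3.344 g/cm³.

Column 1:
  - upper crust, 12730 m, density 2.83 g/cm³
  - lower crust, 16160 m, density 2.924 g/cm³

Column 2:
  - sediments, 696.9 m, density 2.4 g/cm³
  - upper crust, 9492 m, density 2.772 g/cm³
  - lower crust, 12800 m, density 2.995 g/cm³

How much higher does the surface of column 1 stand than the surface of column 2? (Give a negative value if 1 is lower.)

830 m

For any compensation level in the mantle, the mantle terms cancel and isostasy reduces to e = (Σt_1 − Σt_2) − (Σ(ρt)_1 − Σ(ρt)_2) / ρ_m.
Σt_1 = 28890 m; Σt_2 = 22988.9 m; Σ(ρt)_1 = 83277.74; Σ(ρt)_2 = 66320.384 (in m·g/cm³).
e = (28890 − 22988.9) − (83277.74 − 66320.384) / 3.344 = 830 m.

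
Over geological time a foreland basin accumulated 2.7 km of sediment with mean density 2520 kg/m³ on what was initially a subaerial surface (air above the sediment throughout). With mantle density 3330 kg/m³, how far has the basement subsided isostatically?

Subaerial load: s = t ρ_sed / ρ_m = 2.7 km × 2520/3330 = 2.04 km.

2.04 km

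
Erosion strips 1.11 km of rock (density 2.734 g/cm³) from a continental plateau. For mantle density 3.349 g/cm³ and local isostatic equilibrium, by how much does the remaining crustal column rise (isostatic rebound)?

0.906 km

Unloading: uplift u = e ρ_c/ρ_m = 1.11 km × 2.734/3.349 = 0.906 km.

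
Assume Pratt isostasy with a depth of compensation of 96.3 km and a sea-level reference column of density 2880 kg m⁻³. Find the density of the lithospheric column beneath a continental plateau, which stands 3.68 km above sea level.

2770 kg m⁻³

Pratt balance: ρ_ref D = ρ (D + h).
ρ = ρ_ref D/(D + h) = 2880 × 96.3 km/(96.3 km + 3.68 km) = 2770 kg m⁻³.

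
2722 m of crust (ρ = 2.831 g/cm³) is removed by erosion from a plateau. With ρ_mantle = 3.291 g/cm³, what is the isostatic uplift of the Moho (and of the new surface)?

2340 m

Unloading: uplift u = e ρ_c/ρ_m = 2722 m × 2.831/3.291 = 2340 m.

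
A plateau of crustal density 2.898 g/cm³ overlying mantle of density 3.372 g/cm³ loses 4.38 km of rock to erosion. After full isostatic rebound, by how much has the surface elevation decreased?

0.616 km

Rebound u = e ρ_c/ρ_m = 4.38 km × 2.898/3.372 = 3.764 km.
Net surface drop = e − u = 4.38 km − 3.764 km = e (ρ_m − ρ_c)/ρ_m = 0.616 km.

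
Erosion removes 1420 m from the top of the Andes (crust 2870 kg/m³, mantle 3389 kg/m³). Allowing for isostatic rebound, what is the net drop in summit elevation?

217 m

Rebound u = e ρ_c/ρ_m = 1420 m × 2870/3389 = 1203 m.
Net surface drop = e − u = 1420 m − 1203 m = e (ρ_m − ρ_c)/ρ_m = 217 m.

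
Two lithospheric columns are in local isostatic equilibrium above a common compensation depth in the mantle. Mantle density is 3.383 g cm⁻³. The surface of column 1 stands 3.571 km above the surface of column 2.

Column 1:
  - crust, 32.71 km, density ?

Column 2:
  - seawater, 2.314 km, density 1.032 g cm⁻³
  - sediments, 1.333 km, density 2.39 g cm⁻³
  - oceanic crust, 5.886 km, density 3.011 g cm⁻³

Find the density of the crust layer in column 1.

2.74 g cm⁻³

Take the compensation level at the base of the deeper column (depth z_c below the surface of column 1) and equate Σ ρ_i t_i down to z_c; mantle fills any gap and the z_c terms cancel.
Column 1: 32.71×ρ + (z_c − 32.71)×3.383
Column 2: 3.571×0 + 2.314×1.032 + 1.333×2.39 + 5.886×3.011 + (z_c − 3.571 − 9.533)×3.383
The z_c×3.383 term appears on both sides and cancels. Collect the known terms of each column as K = Σ(ρt)_known − 3.383 × (depth of known layers): K_1 = 0 − 3.383×32.71 = −110.65793; K_2 = 23.296664 − 3.383×(3.571 + 9.533) = −21.034168.
Balance: K_1 + 32.71×ρ = K_2, so ρ = (K_2 − K_1)/32.71 = 89.6238/32.71 = 2.74 g cm⁻³.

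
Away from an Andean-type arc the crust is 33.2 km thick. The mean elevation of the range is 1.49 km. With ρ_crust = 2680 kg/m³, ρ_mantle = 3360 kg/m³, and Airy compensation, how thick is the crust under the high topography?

Root depth r = h ρ_c / (ρ_m − ρ_c) = 1.49 km × 2680 / 680 = 5.872 km.
Total thickness = T + h + r = 33.2 km + 1.49 km + 5.872 km = 40.6 km.

40.6 km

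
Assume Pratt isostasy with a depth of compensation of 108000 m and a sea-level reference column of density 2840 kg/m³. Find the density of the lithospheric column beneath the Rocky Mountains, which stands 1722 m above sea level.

Pratt balance: ρ_ref D = ρ (D + h).
ρ = ρ_ref D/(D + h) = 2840 × 108000 m/(108000 m + 1722 m) = 2800 kg/m³.

2800 kg/m³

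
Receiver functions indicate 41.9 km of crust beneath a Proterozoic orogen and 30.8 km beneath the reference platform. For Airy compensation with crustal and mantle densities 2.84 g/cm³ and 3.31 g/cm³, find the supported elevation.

1.58 km

Excess crust Δ = 41.9 km − 30.8 km = 11.1 km, split between elevation h and root r with h + r = Δ.
Airy balance ρ_c h = (ρ_m − ρ_c) r gives r = h ρ_c/(ρ_m − ρ_c), so h (1 + ρ_c/(ρ_m − ρ_c)) = Δ, i.e. h = Δ (ρ_m − ρ_c)/ρ_m.
h = 11.1 km × 0.47/3.31 = 1.58 km.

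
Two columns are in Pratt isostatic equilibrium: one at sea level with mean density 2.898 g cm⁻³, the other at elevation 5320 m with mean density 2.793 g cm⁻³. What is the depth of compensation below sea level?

ρ_ref D = ρ (D + h) → D (ρ_ref − ρ) = ρ h.
D = ρ h/(ρ_ref − ρ) = 2.793 × 5320 m/(2.898 − 2.793) = 142000 m.

142000 m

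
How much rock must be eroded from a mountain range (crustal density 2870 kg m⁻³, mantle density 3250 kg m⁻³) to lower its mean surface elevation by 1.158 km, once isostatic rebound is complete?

Net drop Δ = e − u = e − e ρ_c/ρ_m = e (ρ_m − ρ_c)/ρ_m.
e = Δ ρ_m/(ρ_m − ρ_c) = 1.158 km × 3250/380 = 9.9 km.

9.9 km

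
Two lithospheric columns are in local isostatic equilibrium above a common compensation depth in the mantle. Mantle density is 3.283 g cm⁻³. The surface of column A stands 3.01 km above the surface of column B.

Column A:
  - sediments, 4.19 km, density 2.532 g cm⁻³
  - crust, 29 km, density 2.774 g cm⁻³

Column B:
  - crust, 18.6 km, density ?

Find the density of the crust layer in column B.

Take the compensation level at the base of the deeper column (depth z_c below the surface of column A) and equate Σ ρ_i t_i down to z_c; mantle fills any gap and the z_c terms cancel.
Column A: 4.19×2.532 + 29×2.774 + (z_c − 33.19)×3.283
Column B: 3.01×0 + 18.6×ρ + (z_c − 3.01 − 18.6)×3.283
The z_c×3.283 term appears on both sides and cancels. Collect the known terms of each column as K = Σ(ρt)_known − 3.283 × (depth of known layers): K_A = 91.05508 − 3.283×33.19 = −17.90769; K_B = 0 − 3.283×(3.01 + 18.6) = −70.94563.
Balance: K_A = K_B + 18.6×ρ, so ρ = (K_A − K_B)/18.6 = 53.0379/18.6 = 2.85 g cm⁻³.

2.85 g cm⁻³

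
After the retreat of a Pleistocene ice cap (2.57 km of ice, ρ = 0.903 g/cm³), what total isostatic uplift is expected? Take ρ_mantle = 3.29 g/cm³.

Removing the load lets mantle flow back in; uplift u satisfies ρ_ice t = ρ_m u.
u = t ρ_ice/ρ_m = 2.57 km × 0.903/3.29 = 0.705 km.

0.705 km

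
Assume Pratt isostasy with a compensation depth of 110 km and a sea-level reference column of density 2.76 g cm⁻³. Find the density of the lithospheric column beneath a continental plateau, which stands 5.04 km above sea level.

2.64 g cm⁻³

Pratt balance: ρ_ref D = ρ (D + h).
ρ = ρ_ref D/(D + h) = 2.76 × 110 km/(110 km + 5.04 km) = 2.64 g cm⁻³.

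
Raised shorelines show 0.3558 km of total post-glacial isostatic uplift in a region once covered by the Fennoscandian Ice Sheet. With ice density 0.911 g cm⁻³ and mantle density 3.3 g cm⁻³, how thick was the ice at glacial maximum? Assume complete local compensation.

1.29 km

u = t ρ_ice/ρ_m → t = u ρ_m/ρ_ice = 0.3558 km × 3.3/0.911 = 1.29 km.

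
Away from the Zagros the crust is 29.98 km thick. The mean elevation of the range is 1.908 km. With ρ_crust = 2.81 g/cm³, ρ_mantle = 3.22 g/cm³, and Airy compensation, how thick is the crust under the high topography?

45 km

Root depth r = h ρ_c / (ρ_m − ρ_c) = 1.908 km × 2.81 / 0.41 = 13.08 km.
Total thickness = T + h + r = 29.98 km + 1.908 km + 13.08 km = 45 km.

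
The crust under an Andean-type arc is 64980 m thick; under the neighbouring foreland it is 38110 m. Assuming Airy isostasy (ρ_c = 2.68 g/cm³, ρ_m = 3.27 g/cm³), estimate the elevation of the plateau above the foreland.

Excess crust Δ = 64980 m − 38110 m = 26870 m, split between elevation h and root r with h + r = Δ.
Airy balance ρ_c h = (ρ_m − ρ_c) r gives r = h ρ_c/(ρ_m − ρ_c), so h (1 + ρ_c/(ρ_m − ρ_c)) = Δ, i.e. h = Δ (ρ_m − ρ_c)/ρ_m.
h = 26870 m × 0.59/3.27 = 4850 m.

4850 m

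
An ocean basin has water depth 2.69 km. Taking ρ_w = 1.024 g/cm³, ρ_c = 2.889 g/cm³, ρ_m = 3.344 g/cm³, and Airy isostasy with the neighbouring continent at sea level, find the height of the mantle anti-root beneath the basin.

In Airy isostatic equilibrium: replacing crust with seawater at the top is compensated by replacing crust with mantle at the base: d (ρ_c − ρ_w) = a (ρ_m − ρ_c).
a = d (ρ_c − ρ_w)/(ρ_m − ρ_c) = 2.69 km × 1.865/0.455 = 11 km.

11 km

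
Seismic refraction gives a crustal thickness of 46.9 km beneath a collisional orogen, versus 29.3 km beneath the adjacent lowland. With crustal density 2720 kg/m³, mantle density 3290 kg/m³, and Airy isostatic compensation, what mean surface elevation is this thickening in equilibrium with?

Excess crust Δ = 46.9 km − 29.3 km = 17.6 km, split between elevation h and root r with h + r = Δ.
Airy balance ρ_c h = (ρ_m − ρ_c) r gives r = h ρ_c/(ρ_m − ρ_c), so h (1 + ρ_c/(ρ_m − ρ_c)) = Δ, i.e. h = Δ (ρ_m − ρ_c)/ρ_m.
h = 17.6 km × 570/3290 = 3.05 km.

3.05 km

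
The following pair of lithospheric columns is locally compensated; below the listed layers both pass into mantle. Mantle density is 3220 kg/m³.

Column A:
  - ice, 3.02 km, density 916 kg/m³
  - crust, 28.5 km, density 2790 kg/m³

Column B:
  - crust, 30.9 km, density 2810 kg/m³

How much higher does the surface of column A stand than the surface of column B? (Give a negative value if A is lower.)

For any compensation level in the mantle, the mantle terms cancel and isostasy reduces to e = (Σt_A − Σt_B) − (Σ(ρt)_A − Σ(ρt)_B) / ρ_m.
Σt_A = 31.52 km; Σt_B = 30.9 km; Σ(ρt)_A = 82281.32; Σ(ρt)_B = 86829 (in km·kg/m³).
e = (31.52 − 30.9) − (82281.32 − 86829) / 3220 = 2.03 km.

2.03 km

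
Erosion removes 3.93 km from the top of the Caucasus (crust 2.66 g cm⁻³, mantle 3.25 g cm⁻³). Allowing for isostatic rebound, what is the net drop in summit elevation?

Rebound u = e ρ_c/ρ_m = 3.93 km × 2.66/3.25 = 3.217 km.
Net surface drop = e − u = 3.93 km − 3.217 km = e (ρ_m − ρ_c)/ρ_m = 0.713 km.

0.713 km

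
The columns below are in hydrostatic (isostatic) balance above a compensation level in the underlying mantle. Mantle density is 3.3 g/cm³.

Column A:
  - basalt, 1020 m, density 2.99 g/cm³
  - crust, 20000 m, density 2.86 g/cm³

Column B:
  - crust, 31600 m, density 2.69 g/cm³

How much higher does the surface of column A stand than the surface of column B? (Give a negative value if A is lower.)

−3080 m

For any compensation level in the mantle, the mantle terms cancel and isostasy reduces to e = (Σt_A − Σt_B) − (Σ(ρt)_A − Σ(ρt)_B) / ρ_m.
Σt_A = 21020 m; Σt_B = 31600 m; Σ(ρt)_A = 60249.8; Σ(ρt)_B = 85004 (in m·g/cm³).
e = (21020 − 31600) − (60249.8 − 85004) / 3.3 = −3080 m.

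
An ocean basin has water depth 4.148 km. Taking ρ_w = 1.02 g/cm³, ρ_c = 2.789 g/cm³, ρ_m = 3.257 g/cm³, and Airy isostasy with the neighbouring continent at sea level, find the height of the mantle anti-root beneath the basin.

15.7 km

Balancing pressure at the compensation depth: replacing crust with seawater at the top is compensated by replacing crust with mantle at the base: d (ρ_c − ρ_w) = a (ρ_m − ρ_c).
a = d (ρ_c − ρ_w)/(ρ_m − ρ_c) = 4.148 km × 1.769/0.468 = 15.7 km.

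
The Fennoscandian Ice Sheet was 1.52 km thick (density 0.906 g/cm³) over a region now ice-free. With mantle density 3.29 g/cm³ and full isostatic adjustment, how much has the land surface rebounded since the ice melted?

Removing the load lets mantle flow back in; uplift u satisfies ρ_ice t = ρ_m u.
u = t ρ_ice/ρ_m = 1.52 km × 0.906/3.29 = 0.419 km.

0.419 km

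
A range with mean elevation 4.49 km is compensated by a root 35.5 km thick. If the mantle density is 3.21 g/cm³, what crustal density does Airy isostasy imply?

2.85 g/cm³

ρ_c h = (ρ_m − ρ_c) r → ρ_c (h + r) = ρ_m r → ρ_c = ρ_m r / (h + r).
ρ_c = 3.21 × 35.5 km / (4.49 km + 35.5 km) = 2.85 g/cm³.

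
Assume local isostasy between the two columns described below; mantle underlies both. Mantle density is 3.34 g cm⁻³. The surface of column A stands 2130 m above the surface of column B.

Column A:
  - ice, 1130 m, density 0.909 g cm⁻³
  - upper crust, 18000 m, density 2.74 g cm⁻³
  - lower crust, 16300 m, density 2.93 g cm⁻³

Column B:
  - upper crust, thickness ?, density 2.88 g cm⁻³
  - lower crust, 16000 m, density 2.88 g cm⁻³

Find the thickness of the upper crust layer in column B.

Take the compensation level at the base of the deeper column (depth z_c below the surface of column A) and equate Σ ρ_i t_i down to z_c; mantle fills any gap and the z_c terms cancel.
Column A: 1130×0.909 + 18000×2.74 + 16300×2.93 + (z_c − 35430)×3.34
Column B: 2130×0 + x×2.88 + 16000×2.88 + (z_c − 2130 − 16000 − x)×3.34
The z_c×3.34 term appears on both sides and cancels. Collect the known terms of each column as K = Σ(ρt)_known − 3.34 × (depth of known layers): K_A = 98106.17 − 3.34×35430 = −20230.03; K_B = 46080 − 3.34×(2130 + 16000) = −14474.2.
Balance: K_A = K_B − x×(3.34 − 2.88), so x = (K_B − K_A)/(3.34 − 2.88) = 5755.83/0.46 = 12500 m.

12500 m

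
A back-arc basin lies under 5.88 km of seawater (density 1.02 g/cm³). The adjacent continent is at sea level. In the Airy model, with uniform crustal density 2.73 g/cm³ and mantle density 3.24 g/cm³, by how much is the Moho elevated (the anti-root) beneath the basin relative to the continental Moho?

For local isostatic compensation: replacing crust with seawater at the top is compensated by replacing crust with mantle at the base: d (ρ_c − ρ_w) = a (ρ_m − ρ_c).
a = d (ρ_c − ρ_w)/(ρ_m − ρ_c) = 5.88 km × 1.71/0.51 = 19.7 km.

19.7 km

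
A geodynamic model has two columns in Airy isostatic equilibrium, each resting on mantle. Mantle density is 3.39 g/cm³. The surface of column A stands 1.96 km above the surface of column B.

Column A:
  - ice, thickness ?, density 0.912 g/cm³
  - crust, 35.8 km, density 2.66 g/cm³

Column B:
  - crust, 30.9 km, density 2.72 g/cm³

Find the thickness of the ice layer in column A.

Take the compensation level at the base of the deeper column (depth z_c below the surface of column A) and equate Σ ρ_i t_i down to z_c; mantle fills any gap and the z_c terms cancel.
Column A: x×0.912 + 35.8×2.66 + (z_c − 35.8 − x)×3.39
Column B: 1.96×0 + 30.9×2.72 + (z_c − 1.96 − 30.9)×3.39
The z_c×3.39 term appears on both sides and cancels. Collect the known terms of each column as K = Σ(ρt)_known − 3.39 × (depth of known layers): K_A = 95.228 − 3.39×35.8 = −26.134; K_B = 84.048 − 3.39×(1.96 + 30.9) = −27.3474.
Balance: K_A − x×(3.39 − 0.912) = K_B, so x = (K_A − K_B)/(3.39 − 0.912) = 1.2134/2.478 = 0.49 km.

0.49 km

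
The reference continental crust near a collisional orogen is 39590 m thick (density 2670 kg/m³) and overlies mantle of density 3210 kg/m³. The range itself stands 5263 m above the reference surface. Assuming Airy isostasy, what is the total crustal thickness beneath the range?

Root depth r = h ρ_c / (ρ_m − ρ_c) = 5263 m × 2670 / 540 = 26020 m.
Total thickness = T + h + r = 39590 m + 5263 m + 26020 m = 70900 m.

70900 m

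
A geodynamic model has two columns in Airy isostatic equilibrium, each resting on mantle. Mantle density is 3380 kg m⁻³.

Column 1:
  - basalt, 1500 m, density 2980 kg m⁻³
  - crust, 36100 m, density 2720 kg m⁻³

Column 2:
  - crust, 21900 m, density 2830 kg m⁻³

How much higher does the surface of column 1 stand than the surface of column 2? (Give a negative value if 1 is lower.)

3660 m

For any compensation level in the mantle, the mantle terms cancel and isostasy reduces to e = (Σt_1 − Σt_2) − (Σ(ρt)_1 − Σ(ρt)_2) / ρ_m.
Σt_1 = 37600 m; Σt_2 = 21900 m; Σ(ρt)_1 = 102662000; Σ(ρt)_2 = 61977000 (in m·kg m⁻³).
e = (37600 − 21900) − (102662000 − 61977000) / 3380 = 3660 m.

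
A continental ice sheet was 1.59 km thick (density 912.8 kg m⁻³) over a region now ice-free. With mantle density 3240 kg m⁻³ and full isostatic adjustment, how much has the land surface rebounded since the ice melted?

0.448 km

Removing the load lets mantle flow back in; uplift u satisfies ρ_ice t = ρ_m u.
u = t ρ_ice/ρ_m = 1.59 km × 912.8/3240 = 0.448 km.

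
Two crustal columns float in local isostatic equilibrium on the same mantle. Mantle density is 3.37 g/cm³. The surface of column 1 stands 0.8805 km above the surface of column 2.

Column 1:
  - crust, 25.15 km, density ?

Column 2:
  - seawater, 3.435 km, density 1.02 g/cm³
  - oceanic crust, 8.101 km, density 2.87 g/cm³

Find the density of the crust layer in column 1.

2.77 g/cm³

Take the compensation level at the base of the deeper column (depth z_c below the surface of column 1) and equate Σ ρ_i t_i down to z_c; mantle fills any gap and the z_c terms cancel.
Column 1: 25.15×ρ + (z_c − 25.15)×3.37
Column 2: 0.8805×0 + 3.435×1.02 + 8.101×2.87 + (z_c − 0.8805 − 11.536)×3.37
The z_c×3.37 term appears on both sides and cancels. Collect the known terms of each column as K = Σ(ρt)_known − 3.37 × (depth of known layers): K_1 = 0 − 3.37×25.15 = −84.7555; K_2 = 26.75357 − 3.37×(0.8805 + 11.536) = −15.090035.
Balance: K_1 + 25.15×ρ = K_2, so ρ = (K_2 − K_1)/25.15 = 69.6655/25.15 = 2.77 g/cm³.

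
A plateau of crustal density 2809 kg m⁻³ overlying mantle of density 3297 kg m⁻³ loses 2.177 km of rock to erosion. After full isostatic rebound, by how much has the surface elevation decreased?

0.322 km

Rebound u = e ρ_c/ρ_m = 2.177 km × 2809/3297 = 1.855 km.
Net surface drop = e − u = 2.177 km − 1.855 km = e (ρ_m − ρ_c)/ρ_m = 0.322 km.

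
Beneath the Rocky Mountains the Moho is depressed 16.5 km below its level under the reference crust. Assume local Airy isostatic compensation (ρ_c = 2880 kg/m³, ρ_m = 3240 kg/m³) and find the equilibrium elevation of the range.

2.06 km

For local isostatic compensation: ρ_c h = (ρ_m − ρ_c) r.
h = r (ρ_m − ρ_c) / ρ_c = 16.5 km × (3240 − 2880) / 2880 = 2.06 km.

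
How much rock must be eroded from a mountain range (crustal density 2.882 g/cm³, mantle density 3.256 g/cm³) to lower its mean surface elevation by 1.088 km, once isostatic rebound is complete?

Net drop Δ = e − u = e − e ρ_c/ρ_m = e (ρ_m − ρ_c)/ρ_m.
e = Δ ρ_m/(ρ_m − ρ_c) = 1.088 km × 3.256/0.374 = 9.47 km.

9.47 km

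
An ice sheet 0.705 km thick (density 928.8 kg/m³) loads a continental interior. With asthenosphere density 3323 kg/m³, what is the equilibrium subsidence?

0.197 km

By Archimedes' principle applied to the lithosphere: the ice load ρ_ice t is balanced by mantle displaced below, ρ_m s.
s = t ρ_ice / ρ_m = 0.705 km × 928.8/3323 = 0.197 km.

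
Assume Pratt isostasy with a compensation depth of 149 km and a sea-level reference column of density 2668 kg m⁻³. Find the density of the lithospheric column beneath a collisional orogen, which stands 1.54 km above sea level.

2640 kg m⁻³

Pratt balance: ρ_ref D = ρ (D + h).
ρ = ρ_ref D/(D + h) = 2668 × 149 km/(149 km + 1.54 km) = 2640 kg m⁻³.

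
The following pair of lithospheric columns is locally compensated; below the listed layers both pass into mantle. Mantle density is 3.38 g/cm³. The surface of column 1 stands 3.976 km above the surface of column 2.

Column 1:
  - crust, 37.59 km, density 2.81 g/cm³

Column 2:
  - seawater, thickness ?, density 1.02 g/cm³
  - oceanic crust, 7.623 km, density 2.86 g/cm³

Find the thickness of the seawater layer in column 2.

Take the compensation level at the base of the deeper column (depth z_c below the surface of column 1) and equate Σ ρ_i t_i down to z_c; mantle fills any gap and the z_c terms cancel.
Column 1: 37.59×2.81 + (z_c − 37.59)×3.38
Column 2: 3.976×0 + x×1.02 + 7.623×2.86 + (z_c − 3.976 − 7.623 − x)×3.38
The z_c×3.38 term appears on both sides and cancels. Collect the known terms of each column as K = Σ(ρt)_known − 3.38 × (depth of known layers): K_1 = 105.6279 − 3.38×37.59 = −21.4263; K_2 = 21.80178 − 3.38×(3.976 + 7.623) = −17.40284.
Balance: K_1 = K_2 − x×(3.38 − 1.02), so x = (K_2 − K_1)/(3.38 − 1.02) = 4.02346/2.36 = 1.7 km.

1.7 km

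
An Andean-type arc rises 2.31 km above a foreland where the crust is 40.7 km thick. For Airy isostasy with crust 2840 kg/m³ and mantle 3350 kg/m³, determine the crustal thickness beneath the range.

Root depth r = h ρ_c / (ρ_m − ρ_c) = 2.31 km × 2840 / 510 = 12.86 km.
Total thickness = T + h + r = 40.7 km + 2.31 km + 12.86 km = 55.9 km.

55.9 km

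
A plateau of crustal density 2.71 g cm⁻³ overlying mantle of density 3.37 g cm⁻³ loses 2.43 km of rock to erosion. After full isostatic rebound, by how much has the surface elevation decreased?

Rebound u = e ρ_c/ρ_m = 2.43 km × 2.71/3.37 = 1.954 km.
Net surface drop = e − u = 2.43 km − 1.954 km = e (ρ_m − ρ_c)/ρ_m = 0.476 km.

0.476 km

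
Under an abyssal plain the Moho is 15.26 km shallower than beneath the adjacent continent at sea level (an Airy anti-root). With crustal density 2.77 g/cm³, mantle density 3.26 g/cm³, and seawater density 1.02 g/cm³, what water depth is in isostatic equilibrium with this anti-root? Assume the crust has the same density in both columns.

4.27 km

Replacing a thickness d of crust by seawater at the top must be balanced by replacing crust with mantle at the base: d (ρ_c − ρ_w) = a (ρ_m − ρ_c).
d = a (ρ_m − ρ_c)/(ρ_c − ρ_w) = 15.26 km × 0.49/1.75 = 4.27 km.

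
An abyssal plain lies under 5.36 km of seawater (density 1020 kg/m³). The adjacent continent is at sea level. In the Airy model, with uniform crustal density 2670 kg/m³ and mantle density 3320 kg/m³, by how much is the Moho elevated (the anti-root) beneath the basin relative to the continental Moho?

Balancing pressure at the compensation depth: replacing crust with seawater at the top is compensated by replacing crust with mantle at the base: d (ρ_c − ρ_w) = a (ρ_m − ρ_c).
a = d (ρ_c − ρ_w)/(ρ_m − ρ_c) = 5.36 km × 1650/650 = 13.6 km.

13.6 km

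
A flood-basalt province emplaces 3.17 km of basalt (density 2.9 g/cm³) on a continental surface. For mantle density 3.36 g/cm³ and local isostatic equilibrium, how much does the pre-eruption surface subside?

2.74 km

Subaerial loading: s = t ρ_load / ρ_m.
s = 3.17 km × 2.9/3.36 = 2.74 km.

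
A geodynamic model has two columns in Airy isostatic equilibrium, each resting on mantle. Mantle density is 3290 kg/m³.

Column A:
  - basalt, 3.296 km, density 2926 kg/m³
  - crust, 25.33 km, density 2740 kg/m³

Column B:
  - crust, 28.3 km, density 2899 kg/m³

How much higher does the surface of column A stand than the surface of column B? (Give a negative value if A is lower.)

1.24 km

For any compensation level in the mantle, the mantle terms cancel and isostasy reduces to e = (Σt_A − Σt_B) − (Σ(ρt)_A − Σ(ρt)_B) / ρ_m.
Σt_A = 28.626 km; Σt_B = 28.3 km; Σ(ρt)_A = 79048.296; Σ(ρt)_B = 82041.7 (in km·kg/m³).
e = (28.626 − 28.3) − (79048.296 − 82041.7) / 3290 = 1.24 km.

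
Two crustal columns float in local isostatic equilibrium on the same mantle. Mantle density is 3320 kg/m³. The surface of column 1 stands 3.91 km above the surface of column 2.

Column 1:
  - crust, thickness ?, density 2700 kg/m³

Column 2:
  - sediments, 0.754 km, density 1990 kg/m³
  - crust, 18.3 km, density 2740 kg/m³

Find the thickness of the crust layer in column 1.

39.7 km

Take the compensation level at the base of the deeper column (depth z_c below the surface of column 1) and equate Σ ρ_i t_i down to z_c; mantle fills any gap and the z_c terms cancel.
Column 1: x×2700 + (z_c − 0 − x)×3320
Column 2: 3.91×0 + 0.754×1990 + 18.3×2740 + (z_c − 3.91 − 19.054)×3320
The z_c×3320 term appears on both sides and cancels. Collect the known terms of each column as K = Σ(ρt)_known − 3320 × (depth of known layers): K_1 = 0 − 3320×0 = 0; K_2 = 51642.46 − 3320×(3.91 + 19.054) = −24598.02.
Balance: K_1 − x×(3320 − 2700) = K_2, so x = (K_1 − K_2)/(3320 − 2700) = 24598/620 = 39.7 km.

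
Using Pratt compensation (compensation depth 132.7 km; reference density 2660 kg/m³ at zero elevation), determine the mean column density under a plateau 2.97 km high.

Pratt balance: ρ_ref D = ρ (D + h).
ρ = ρ_ref D/(D + h) = 2660 × 132.7 km/(132.7 km + 2.97 km) = 2600 kg/m³.

2600 kg/m³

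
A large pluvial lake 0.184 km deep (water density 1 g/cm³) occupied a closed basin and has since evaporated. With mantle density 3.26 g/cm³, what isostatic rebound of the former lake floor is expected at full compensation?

u = d ρ_w/ρ_m = 0.184 km × 1/3.26 = 0.0564 km.

0.0564 km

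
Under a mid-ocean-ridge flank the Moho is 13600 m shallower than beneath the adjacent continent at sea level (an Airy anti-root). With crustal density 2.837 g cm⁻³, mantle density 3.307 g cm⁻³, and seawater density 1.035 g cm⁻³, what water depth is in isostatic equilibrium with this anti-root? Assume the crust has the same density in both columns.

Replacing a thickness d of crust by seawater at the top must be balanced by replacing crust with mantle at the base: d (ρ_c − ρ_w) = a (ρ_m − ρ_c).
d = a (ρ_m − ρ_c)/(ρ_c − ρ_w) = 13600 m × 0.47/1.802 = 3550 m.

3550 m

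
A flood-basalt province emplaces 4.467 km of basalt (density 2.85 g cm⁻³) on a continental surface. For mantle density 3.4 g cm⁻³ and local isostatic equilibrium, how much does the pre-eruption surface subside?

Subaerial loading: s = t ρ_load / ρ_m.
s = 4.467 km × 2.85/3.4 = 3.74 km.

3.74 km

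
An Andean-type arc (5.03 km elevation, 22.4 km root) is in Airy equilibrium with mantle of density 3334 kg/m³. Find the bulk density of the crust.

2720 kg/m³

ρ_c h = (ρ_m − ρ_c) r → ρ_c (h + r) = ρ_m r → ρ_c = ρ_m r / (h + r).
ρ_c = 3334 × 22.4 km / (5.03 km + 22.4 km) = 2720 kg/m³.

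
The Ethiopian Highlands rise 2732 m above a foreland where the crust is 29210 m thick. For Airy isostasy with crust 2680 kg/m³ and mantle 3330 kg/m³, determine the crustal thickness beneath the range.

Root depth r = h ρ_c / (ρ_m − ρ_c) = 2732 m × 2680 / 650 = 11260 m.
Total thickness = T + h + r = 29210 m + 2732 m + 11260 m = 43200 m.

43200 m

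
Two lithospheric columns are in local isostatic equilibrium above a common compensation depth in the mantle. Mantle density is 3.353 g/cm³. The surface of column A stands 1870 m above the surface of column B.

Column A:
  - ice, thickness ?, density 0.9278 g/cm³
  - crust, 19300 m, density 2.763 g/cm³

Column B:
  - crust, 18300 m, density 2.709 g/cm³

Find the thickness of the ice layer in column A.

Take the compensation level at the base of the deeper column (depth z_c below the surface of column A) and equate Σ ρ_i t_i down to z_c; mantle fills any gap and the z_c terms cancel.
Column A: x×0.9278 + 19300×2.763 + (z_c − 19300 − x)×3.353
Column B: 1870×0 + 18300×2.709 + (z_c − 1870 − 18300)×3.353
The z_c×3.353 term appears on both sides and cancels. Collect the known terms of each column as K = Σ(ρt)_known − 3.353 × (depth of known layers): K_A = 53325.9 − 3.353×19300 = −11387; K_B = 49574.7 − 3.353×(1870 + 18300) = −18055.31.
Balance: K_A − x×(3.353 − 0.9278) = K_B, so x = (K_A − K_B)/(3.353 − 0.9278) = 6668.31/2.4252 = 2750 m.

2750 m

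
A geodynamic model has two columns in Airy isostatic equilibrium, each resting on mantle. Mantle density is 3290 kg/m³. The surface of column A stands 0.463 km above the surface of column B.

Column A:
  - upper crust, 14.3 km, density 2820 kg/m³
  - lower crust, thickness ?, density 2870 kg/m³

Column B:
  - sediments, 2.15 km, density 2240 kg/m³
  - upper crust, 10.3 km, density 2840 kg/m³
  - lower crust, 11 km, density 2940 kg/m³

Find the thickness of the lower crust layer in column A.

Take the compensation level at the base of the deeper column (depth z_c below the surface of column A) and equate Σ ρ_i t_i down to z_c; mantle fills any gap and the z_c terms cancel.
Column A: 14.3×2820 + x×2870 + (z_c − 14.3 − x)×3290
Column B: 0.463×0 + 2.15×2240 + 10.3×2840 + 11×2940 + (z_c − 0.463 − 23.45)×3290
The z_c×3290 term appears on both sides and cancels. Collect the known terms of each column as K = Σ(ρt)_known − 3290 × (depth of known layers): K_A = 40326 − 3290×14.3 = −6721; K_B = 66408 − 3290×(0.463 + 23.45) = −12265.77.
Balance: K_A − x×(3290 − 2870) = K_B, so x = (K_A − K_B)/(3290 − 2870) = 5544.77/420 = 13.2 km.

13.2 km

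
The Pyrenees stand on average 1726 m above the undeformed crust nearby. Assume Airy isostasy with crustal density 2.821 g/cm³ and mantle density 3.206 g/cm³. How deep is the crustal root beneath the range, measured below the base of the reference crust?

12600 m

Isostatic balance requires: the weight of the topography is balanced by the buoyancy of the root, ρ_c h = (ρ_m − ρ_c) r.
r = h · ρ_c / (ρ_m − ρ_c) = 1726 m × 2.821 / (3.206 − 2.821) = 12600 m.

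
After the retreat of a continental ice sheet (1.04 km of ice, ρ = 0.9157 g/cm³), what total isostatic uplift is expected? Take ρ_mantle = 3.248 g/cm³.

Removing the load lets mantle flow back in; uplift u satisfies ρ_ice t = ρ_m u.
u = t ρ_ice/ρ_m = 1.04 km × 0.9157/3.248 = 0.293 km.

0.293 km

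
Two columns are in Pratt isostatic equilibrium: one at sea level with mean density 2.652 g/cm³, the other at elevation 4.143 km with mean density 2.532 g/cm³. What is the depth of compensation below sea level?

87.4 km

ρ_ref D = ρ (D + h) → D (ρ_ref − ρ) = ρ h.
D = ρ h/(ρ_ref − ρ) = 2.532 × 4.143 km/(2.652 − 2.532) = 87.4 km.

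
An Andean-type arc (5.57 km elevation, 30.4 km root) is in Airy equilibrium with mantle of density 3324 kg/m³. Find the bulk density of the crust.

ρ_c h = (ρ_m − ρ_c) r → ρ_c (h + r) = ρ_m r → ρ_c = ρ_m r / (h + r).
ρ_c = 3324 × 30.4 km / (5.57 km + 30.4 km) = 2810 kg/m³.

2810 kg/m³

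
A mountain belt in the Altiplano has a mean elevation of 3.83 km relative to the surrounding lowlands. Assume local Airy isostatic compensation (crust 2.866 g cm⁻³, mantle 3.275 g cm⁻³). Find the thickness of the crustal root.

Equating mass per unit area of the two columns: the weight of the topography is balanced by the buoyancy of the root, ρ_c h = (ρ_m − ρ_c) r.
r = h · ρ_c / (ρ_m − ρ_c) = 3.83 km × 2.866 / (3.275 − 2.866) = 26.8 km.

26.8 km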